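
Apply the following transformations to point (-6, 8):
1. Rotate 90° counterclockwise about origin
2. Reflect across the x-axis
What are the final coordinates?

Step 1: Rotate 90° → (-8, -6)
Step 2: Reflect across x-axis → (-8, 6)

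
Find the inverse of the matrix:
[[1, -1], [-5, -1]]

For [[a,b],[c,d]], inverse = (1/det)·[[d,-b],[-c,a]]
det = (1)(-1) - (-1)(-5) = -1 - 5 = -6
Inverse = (1/-6)·[[-1, 1], [5, 1]]
= [[1/6, -1/6], [-5/6, -1/6]]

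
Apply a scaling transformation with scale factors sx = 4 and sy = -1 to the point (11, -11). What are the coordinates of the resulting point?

Scaling matrix:
[[4, 0], [0, -1]]
Result: (11 × 4, -11 × -1) = (44, 11)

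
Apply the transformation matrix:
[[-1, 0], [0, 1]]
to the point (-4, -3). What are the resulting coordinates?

Matrix multiplication:
[[-1, 0], [0, 1]] × [-4, -3]ᵀ
= [(-1)(-4) + (0)(-3), (0)(-4) + (1)(-3)]ᵀ
= [4, -3]ᵀ
Result: (4, -3)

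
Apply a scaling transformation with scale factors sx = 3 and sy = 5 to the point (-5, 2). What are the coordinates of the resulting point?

Scaling matrix:
[[3, 0], [0, 5]]
Result: (-5 × 3, 2 × 5) = (-15, 10)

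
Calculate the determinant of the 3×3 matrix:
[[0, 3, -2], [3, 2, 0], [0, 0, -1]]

Expansion along first row:
det = 0·det([[2,0],[0,-1]]) - 3·det([[3,0],[0,-1]]) + -2·det([[3,2],[0,0]])
    = 0·(2·-1 - 0·0) - 3·(3·-1 - 0·0) + -2·(3·0 - 2·0)
    = 0·-2 - 3·-3 + -2·0
    = 0 + 9 + 0 = 9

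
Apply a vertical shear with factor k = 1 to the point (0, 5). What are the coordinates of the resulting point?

Shear matrix for vertical shear with factor k = 1:
[[1, 0], [1, 1]]
Result: (0, 5) → (0, 5)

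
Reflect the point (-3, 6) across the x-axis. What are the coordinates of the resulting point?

Reflection across x-axis: (-3, 6) → (-3, -6)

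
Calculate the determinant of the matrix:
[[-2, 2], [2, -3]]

For a 2×2 matrix [[a, b], [c, d]], det = ad - bc
det = (-2)(-3) - (2)(2) = 6 - 4 = 2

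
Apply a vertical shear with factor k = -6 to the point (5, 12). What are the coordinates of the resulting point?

Shear matrix for vertical shear with factor k = -6:
[[1, 0], [-6, 1]]
Result: (5, 12) → (5, -18)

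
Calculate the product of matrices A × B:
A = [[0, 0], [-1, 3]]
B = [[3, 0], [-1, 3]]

Matrix multiplication:
C[0][0] = 0×3 + 0×-1 = 0
C[0][1] = 0×0 + 0×3 = 0
C[1][0] = -1×3 + 3×-1 = -6
C[1][1] = -1×0 + 3×3 = 9
Result: [[0, 0], [-6, 9]]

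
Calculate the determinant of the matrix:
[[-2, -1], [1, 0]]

For a 2×2 matrix [[a, b], [c, d]], det = ad - bc
det = (-2)(0) - (-1)(1) = 0 - -1 = 1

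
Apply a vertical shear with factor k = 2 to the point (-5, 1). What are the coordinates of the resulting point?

Shear matrix for vertical shear with factor k = 2:
[[1, 0], [2, 1]]
Result: (-5, 1) → (-5, -9)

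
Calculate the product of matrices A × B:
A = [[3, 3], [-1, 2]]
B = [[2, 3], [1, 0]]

Matrix multiplication:
C[0][0] = 3×2 + 3×1 = 9
C[0][1] = 3×3 + 3×0 = 9
C[1][0] = -1×2 + 2×1 = 0
C[1][1] = -1×3 + 2×0 = -3
Result: [[9, 9], [0, -3]]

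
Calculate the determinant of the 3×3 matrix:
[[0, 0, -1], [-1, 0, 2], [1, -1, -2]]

Expansion along first row:
det = 0·det([[0,2],[-1,-2]]) - 0·det([[-1,2],[1,-2]]) + -1·det([[-1,0],[1,-1]])
    = 0·(0·-2 - 2·-1) - 0·(-1·-2 - 2·1) + -1·(-1·-1 - 0·1)
    = 0·2 - 0·0 + -1·1
    = 0 + 0 + -1 = -1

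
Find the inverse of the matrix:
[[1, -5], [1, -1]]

For [[a,b],[c,d]], inverse = (1/det)·[[d,-b],[-c,a]]
det = (1)(-1) - (-5)(1) = -1 - -5 = 4
Inverse = (1/4)·[[-1, 5], [-1, 1]]
= [[-1/4, 5/4], [-1/4, 1/4]]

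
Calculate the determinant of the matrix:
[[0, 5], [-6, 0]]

For a 2×2 matrix [[a, b], [c, d]], det = ad - bc
det = (0)(0) - (5)(-6) = 0 - -30 = 30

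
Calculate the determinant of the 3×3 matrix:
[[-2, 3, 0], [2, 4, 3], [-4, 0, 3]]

Expansion along first row:
det = -2·det([[4,3],[0,3]]) - 3·det([[2,3],[-4,3]]) + 0·det([[2,4],[-4,0]])
    = -2·(4·3 - 3·0) - 3·(2·3 - 3·-4) + 0·(2·0 - 4·-4)
    = -2·12 - 3·18 + 0·16
    = -24 + -54 + 0 = -78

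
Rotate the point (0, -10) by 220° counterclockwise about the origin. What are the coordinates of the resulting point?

Rotation matrix for 220°: [[cos 220°, -sin 220°], [sin 220°, cos 220°]] ≈ [[-0.766044, 0.642788], [-0.642788, -0.766044]]
[[-0.766044, 0.642788], [-0.642788, -0.766044]] × [0, -10]ᵀ ≈ [-6.4279, 7.6604]ᵀ
Result: (-6.4279, 7.6604)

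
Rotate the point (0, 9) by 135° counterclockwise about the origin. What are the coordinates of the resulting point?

Rotation matrix for 135°: [[cos 135°, -sin 135°], [sin 135°, cos 135°]] ≈ [[-0.707107, -0.707107], [0.707107, -0.707107]]
[[-0.707107, -0.707107], [0.707107, -0.707107]] × [0, 9]ᵀ ≈ [-6.3640, -6.3640]ᵀ
Result: (-6.3640, -6.3640)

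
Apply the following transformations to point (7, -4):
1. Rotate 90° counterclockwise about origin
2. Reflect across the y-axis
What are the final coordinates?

Step 1: Rotate 90° → (4, 7)
Step 2: Reflect across y-axis → (-4, 7)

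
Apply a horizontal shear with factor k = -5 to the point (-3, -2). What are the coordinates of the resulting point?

Shear matrix for horizontal shear with factor k = -5:
[[1, -5], [0, 1]]
Result: (-3, -2) → (7, -2)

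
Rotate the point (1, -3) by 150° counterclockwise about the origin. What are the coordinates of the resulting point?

Rotation matrix for 150°: [[cos 150°, -sin 150°], [sin 150°, cos 150°]] ≈ [[-0.866025, -0.500000], [0.500000, -0.866025]]
[[-0.866025, -0.500000], [0.500000, -0.866025]] × [1, -3]ᵀ ≈ [0.6340, 3.0981]ᵀ
Result: (0.6340, 3.0981)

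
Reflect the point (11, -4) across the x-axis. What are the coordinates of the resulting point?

Reflection across x-axis: (11, -4) → (11, 4)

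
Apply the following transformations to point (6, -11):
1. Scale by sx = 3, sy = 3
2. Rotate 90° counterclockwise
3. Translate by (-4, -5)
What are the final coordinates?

Step 1: Scale → (18, -33)
Step 2: Rotate 90° → (33, 18)
Step 3: Translate → (29, 13)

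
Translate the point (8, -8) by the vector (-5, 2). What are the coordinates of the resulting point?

Translation by (-5, 2) (homogeneous matrix [[1, 0, -5], [0, 1, 2], [0, 0, 1]]):
x' = 8 + -5 = 3
y' = -8 + 2 = -6
Result: (3, -6)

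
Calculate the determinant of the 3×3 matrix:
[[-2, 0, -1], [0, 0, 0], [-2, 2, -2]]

Expansion along first row:
det = -2·det([[0,0],[2,-2]]) - 0·det([[0,0],[-2,-2]]) + -1·det([[0,0],[-2,2]])
    = -2·(0·-2 - 0·2) - 0·(0·-2 - 0·-2) + -1·(0·2 - 0·-2)
    = -2·0 - 0·0 + -1·0
    = 0 + 0 + 0 = 0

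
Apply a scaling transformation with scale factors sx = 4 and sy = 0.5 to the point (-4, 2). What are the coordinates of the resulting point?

Scaling matrix:
[[4, 0], [0, 0.50]]
Result: (-4 × 4, 2 × 0.5) = (-16, 1)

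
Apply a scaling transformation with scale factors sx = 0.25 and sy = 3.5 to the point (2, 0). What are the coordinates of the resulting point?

Scaling matrix:
[[0.25, 0], [0, 3.50]]
Result: (2 × 0.25, 0 × 3.5) = (0.5, 0)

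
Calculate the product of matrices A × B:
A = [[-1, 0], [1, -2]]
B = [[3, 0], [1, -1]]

Matrix multiplication:
C[0][0] = -1×3 + 0×1 = -3
C[0][1] = -1×0 + 0×-1 = 0
C[1][0] = 1×3 + -2×1 = 1
C[1][1] = 1×0 + -2×-1 = 2
Result: [[-3, 0], [1, 2]]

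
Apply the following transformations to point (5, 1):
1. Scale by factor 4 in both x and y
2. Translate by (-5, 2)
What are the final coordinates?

Step 1: Scale (5, 1) by 4 → (20, 4)
Step 2: Translate by (-5, 2) → (15, 6)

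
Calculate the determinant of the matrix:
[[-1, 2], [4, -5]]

For a 2×2 matrix [[a, b], [c, d]], det = ad - bc
det = (-1)(-5) - (2)(4) = 5 - 8 = -3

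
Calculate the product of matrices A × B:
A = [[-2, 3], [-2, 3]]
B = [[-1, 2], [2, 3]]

Matrix multiplication:
C[0][0] = -2×-1 + 3×2 = 8
C[0][1] = -2×2 + 3×3 = 5
C[1][0] = -2×-1 + 3×2 = 8
C[1][1] = -2×2 + 3×3 = 5
Result: [[8, 5], [8, 5]]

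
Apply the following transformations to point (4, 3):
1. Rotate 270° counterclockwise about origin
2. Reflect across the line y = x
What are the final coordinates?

Step 1: Rotate 270° → (3, -4)
Step 2: Reflect across line y = x → (-4, 3)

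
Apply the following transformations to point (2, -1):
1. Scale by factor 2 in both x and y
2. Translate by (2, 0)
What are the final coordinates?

Step 1: Scale (2, -1) by 2 → (4, -2)
Step 2: Translate by (2, 0) → (6, -2)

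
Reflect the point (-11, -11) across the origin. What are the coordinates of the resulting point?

Reflection across origin: (-11, -11) → (11, 11)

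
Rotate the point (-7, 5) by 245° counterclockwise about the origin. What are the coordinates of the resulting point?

Rotation matrix for 245°: [[cos 245°, -sin 245°], [sin 245°, cos 245°]] ≈ [[-0.422618, 0.906308], [-0.906308, -0.422618]]
[[-0.422618, 0.906308], [-0.906308, -0.422618]] × [-7, 5]ᵀ ≈ [7.4899, 4.2311]ᵀ
Result: (7.4899, 4.2311)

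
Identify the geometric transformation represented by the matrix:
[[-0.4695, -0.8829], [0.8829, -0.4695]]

This matrix represents: rotation by 118° counterclockwise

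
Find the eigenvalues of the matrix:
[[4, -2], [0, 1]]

Characteristic equation: det(A - λI) = 0
λ² - (trace)λ + (det) = 0
trace = 4 + 1 = 5, det = (4)(1) - (-2)(0) = 4
λ² - (5)λ + (4) = 0
λ = (5 ± √((5)² - 4·(4))) / 2 = (5 ± √9) / 2
Solving: λ = 1, 4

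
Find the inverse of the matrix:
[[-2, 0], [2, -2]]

For [[a,b],[c,d]], inverse = (1/det)·[[d,-b],[-c,a]]
det = (-2)(-2) - (0)(2) = 4 - 0 = 4
Inverse = (1/4)·[[-2, 0], [-2, -2]]
= [[-1/2, 0], [-1/2, -1/2]]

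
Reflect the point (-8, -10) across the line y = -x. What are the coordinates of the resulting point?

Reflection across line y = -x: (-8, -10) → (10, 8)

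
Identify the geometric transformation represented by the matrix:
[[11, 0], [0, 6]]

This matrix represents: non-uniform scaling by sx = 11, sy = 6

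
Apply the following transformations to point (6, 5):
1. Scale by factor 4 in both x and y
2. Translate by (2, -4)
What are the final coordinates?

Step 1: Scale (6, 5) by 4 → (24, 20)
Step 2: Translate by (2, -4) → (26, 16)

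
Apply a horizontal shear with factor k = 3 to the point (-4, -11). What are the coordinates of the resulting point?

Shear matrix for horizontal shear with factor k = 3:
[[1, 3], [0, 1]]
Result: (-4, -11) → (-37, -11)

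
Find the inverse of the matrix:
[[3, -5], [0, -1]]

For [[a,b],[c,d]], inverse = (1/det)·[[d,-b],[-c,a]]
det = (3)(-1) - (-5)(0) = -3 - 0 = -3
Inverse = (1/-3)·[[-1, 5], [0, 3]]
= [[1/3, -5/3], [0, -1]]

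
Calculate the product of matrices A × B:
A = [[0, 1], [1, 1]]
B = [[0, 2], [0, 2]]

Matrix multiplication:
C[0][0] = 0×0 + 1×0 = 0
C[0][1] = 0×2 + 1×2 = 2
C[1][0] = 1×0 + 1×0 = 0
C[1][1] = 1×2 + 1×2 = 4
Result: [[0, 2], [0, 4]]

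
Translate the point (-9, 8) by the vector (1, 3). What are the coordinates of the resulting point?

Translation by (1, 3) (homogeneous matrix [[1, 0, 1], [0, 1, 3], [0, 0, 1]]):
x' = -9 + 1 = -8
y' = 8 + 3 = 11
Result: (-8, 11)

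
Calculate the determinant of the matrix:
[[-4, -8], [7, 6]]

For a 2×2 matrix [[a, b], [c, d]], det = ad - bc
det = (-4)(6) - (-8)(7) = -24 - -56 = 32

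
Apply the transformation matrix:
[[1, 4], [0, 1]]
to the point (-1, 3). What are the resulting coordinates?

Matrix multiplication:
[[1, 4], [0, 1]] × [-1, 3]ᵀ
= [(1)(-1) + (4)(3), (0)(-1) + (1)(3)]ᵀ
= [11, 3]ᵀ
Result: (11, 3)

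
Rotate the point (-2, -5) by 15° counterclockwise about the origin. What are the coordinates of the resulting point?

Rotation matrix for 15°: [[cos 15°, -sin 15°], [sin 15°, cos 15°]] ≈ [[0.965926, -0.258819], [0.258819, 0.965926]]
[[0.965926, -0.258819], [0.258819, 0.965926]] × [-2, -5]ᵀ ≈ [-0.6378, -5.3473]ᵀ
Result: (-0.6378, -5.3473)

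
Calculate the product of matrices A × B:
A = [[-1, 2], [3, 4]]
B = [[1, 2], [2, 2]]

Matrix multiplication:
C[0][0] = -1×1 + 2×2 = 3
C[0][1] = -1×2 + 2×2 = 2
C[1][0] = 3×1 + 4×2 = 11
C[1][1] = 3×2 + 4×2 = 14
Result: [[3, 2], [11, 14]]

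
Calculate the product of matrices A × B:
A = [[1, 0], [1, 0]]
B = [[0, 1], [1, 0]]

Matrix multiplication:
C[0][0] = 1×0 + 0×1 = 0
C[0][1] = 1×1 + 0×0 = 1
C[1][0] = 1×0 + 0×1 = 0
C[1][1] = 1×1 + 0×0 = 1
Result: [[0, 1], [0, 1]]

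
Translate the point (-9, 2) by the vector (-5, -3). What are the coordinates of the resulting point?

Translation by (-5, -3) (homogeneous matrix [[1, 0, -5], [0, 1, -3], [0, 0, 1]]):
x' = -9 + -5 = -14
y' = 2 + -3 = -1
Result: (-14, -1)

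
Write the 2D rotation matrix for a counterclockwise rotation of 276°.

Rotation matrix formula: [[cos θ, -sin θ], [sin θ, cos θ]]
For θ = 276°:
cos(276°) = 0.1045
sin(276°) = -0.9945
Result: [[0.1045, 0.9945], [-0.9945, 0.1045]]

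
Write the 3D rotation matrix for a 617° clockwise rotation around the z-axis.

Rotation matrix for clockwise 617° around z-axis:
A clockwise rotation by 617° is a counterclockwise rotation by -617°.
cos(-617°) = -0.2250, sin(-617°) = 0.9744
Result: [[-0.2250, -0.9744, 0], [0.9744, -0.2250, 0], [0, 0, 1]]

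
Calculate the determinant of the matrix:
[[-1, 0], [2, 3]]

For a 2×2 matrix [[a, b], [c, d]], det = ad - bc
det = (-1)(3) - (0)(2) = -3 - 0 = -3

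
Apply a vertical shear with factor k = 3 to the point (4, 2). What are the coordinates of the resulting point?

Shear matrix for vertical shear with factor k = 3:
[[1, 0], [3, 1]]
Result: (4, 2) → (4, 14)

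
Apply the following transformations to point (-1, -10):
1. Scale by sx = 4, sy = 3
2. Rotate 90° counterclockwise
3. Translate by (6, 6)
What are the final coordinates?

Step 1: Scale → (-4, -30)
Step 2: Rotate 90° → (30, -4)
Step 3: Translate → (36, 2)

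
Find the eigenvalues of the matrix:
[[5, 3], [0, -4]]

Characteristic equation: det(A - λI) = 0
λ² - (trace)λ + (det) = 0
trace = 5 + -4 = 1, det = (5)(-4) - (3)(0) = -20
λ² - (1)λ + (-20) = 0
λ = (1 ± √((1)² - 4·(-20))) / 2 = (1 ± √81) / 2
Solving: λ = -4, 5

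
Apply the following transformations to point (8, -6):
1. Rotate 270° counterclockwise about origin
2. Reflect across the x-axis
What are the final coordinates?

Step 1: Rotate 270° → (-6, -8)
Step 2: Reflect across x-axis → (-6, 8)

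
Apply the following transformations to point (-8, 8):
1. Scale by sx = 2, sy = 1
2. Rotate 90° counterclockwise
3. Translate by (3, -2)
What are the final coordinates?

Step 1: Scale → (-16, 8)
Step 2: Rotate 90° → (-8, -16)
Step 3: Translate → (-5, -18)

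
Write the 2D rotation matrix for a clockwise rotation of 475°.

Rotation matrix formula: [[cos θ, -sin θ], [sin θ, cos θ]]
A clockwise rotation by 475° is equivalent to a counterclockwise rotation by -475°.
For θ = -475°:
cos(-475°) = -0.4226
sin(-475°) = -0.9063
Result: [[-0.4226, 0.9063], [-0.9063, -0.4226]]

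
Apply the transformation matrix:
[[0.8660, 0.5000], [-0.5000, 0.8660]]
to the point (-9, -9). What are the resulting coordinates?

Matrix multiplication:
[[0.8660, 0.5000], [-0.5000, 0.8660]] × [-9, -9]ᵀ
= [(0.8660)(-9) + (0.5000)(-9), (-0.5000)(-9) + (0.8660)(-9)]ᵀ
= [-12.2940, -3.2940]ᵀ
Result: (-12.2940, -3.2940)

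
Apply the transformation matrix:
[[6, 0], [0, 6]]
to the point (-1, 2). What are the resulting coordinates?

Matrix multiplication:
[[6, 0], [0, 6]] × [-1, 2]ᵀ
= [(6)(-1) + (0)(2), (0)(-1) + (6)(2)]ᵀ
= [-6, 12]ᵀ
Result: (-6, 12)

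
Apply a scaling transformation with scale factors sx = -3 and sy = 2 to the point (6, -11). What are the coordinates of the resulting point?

Scaling matrix:
[[-3, 0], [0, 2]]
Result: (6 × -3, -11 × 2) = (-18, -22)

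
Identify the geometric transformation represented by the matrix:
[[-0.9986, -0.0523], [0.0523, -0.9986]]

This matrix represents: rotation by 177° counterclockwise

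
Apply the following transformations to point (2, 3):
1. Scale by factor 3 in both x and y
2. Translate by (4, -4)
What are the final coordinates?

Step 1: Scale (2, 3) by 3 → (6, 9)
Step 2: Translate by (4, -4) → (10, 5)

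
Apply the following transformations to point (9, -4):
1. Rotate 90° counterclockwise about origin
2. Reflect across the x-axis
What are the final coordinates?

Step 1: Rotate 90° → (4, 9)
Step 2: Reflect across x-axis → (4, -9)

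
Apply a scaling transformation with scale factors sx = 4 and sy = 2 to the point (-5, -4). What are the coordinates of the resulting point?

Scaling matrix:
[[4, 0], [0, 2]]
Result: (-5 × 4, -4 × 2) = (-20, -8)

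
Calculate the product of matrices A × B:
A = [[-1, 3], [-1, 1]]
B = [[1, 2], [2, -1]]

Matrix multiplication:
C[0][0] = -1×1 + 3×2 = 5
C[0][1] = -1×2 + 3×-1 = -5
C[1][0] = -1×1 + 1×2 = 1
C[1][1] = -1×2 + 1×-1 = -3
Result: [[5, -5], [1, -3]]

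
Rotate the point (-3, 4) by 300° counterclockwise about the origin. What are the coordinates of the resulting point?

Rotation matrix for 300°: [[cos 300°, -sin 300°], [sin 300°, cos 300°]] ≈ [[0.500000, 0.866025], [-0.866025, 0.500000]]
[[0.500000, 0.866025], [-0.866025, 0.500000]] × [-3, 4]ᵀ ≈ [1.9641, 4.5981]ᵀ
Result: (1.9641, 4.5981)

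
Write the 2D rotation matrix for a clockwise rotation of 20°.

Rotation matrix formula: [[cos θ, -sin θ], [sin θ, cos θ]]
A clockwise rotation by 20° is equivalent to a counterclockwise rotation by -20°.
For θ = -20°:
cos(-20°) = 0.9397
sin(-20°) = -0.3420
Result: [[0.9397, 0.3420], [-0.3420, 0.9397]]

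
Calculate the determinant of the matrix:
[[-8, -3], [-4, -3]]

For a 2×2 matrix [[a, b], [c, d]], det = ad - bc
det = (-8)(-3) - (-3)(-4) = 24 - 12 = 12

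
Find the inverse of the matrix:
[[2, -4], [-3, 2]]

For [[a,b],[c,d]], inverse = (1/det)·[[d,-b],[-c,a]]
det = (2)(2) - (-4)(-3) = 4 - 12 = -8
Inverse = (1/-8)·[[2, 4], [3, 2]]
= [[-1/4, -1/2], [-3/8, -1/4]]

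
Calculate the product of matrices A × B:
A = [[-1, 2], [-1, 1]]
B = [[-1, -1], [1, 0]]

Matrix multiplication:
C[0][0] = -1×-1 + 2×1 = 3
C[0][1] = -1×-1 + 2×0 = 1
C[1][0] = -1×-1 + 1×1 = 2
C[1][1] = -1×-1 + 1×0 = 1
Result: [[3, 1], [2, 1]]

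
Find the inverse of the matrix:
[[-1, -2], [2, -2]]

For [[a,b],[c,d]], inverse = (1/det)·[[d,-b],[-c,a]]
det = (-1)(-2) - (-2)(2) = 2 - -4 = 6
Inverse = (1/6)·[[-2, 2], [-2, -1]]
= [[-1/3, 1/3], [-1/3, -1/6]]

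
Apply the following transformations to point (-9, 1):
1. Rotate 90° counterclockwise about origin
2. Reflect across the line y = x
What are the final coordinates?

Step 1: Rotate 90° → (-1, -9)
Step 2: Reflect across line y = x → (-9, -1)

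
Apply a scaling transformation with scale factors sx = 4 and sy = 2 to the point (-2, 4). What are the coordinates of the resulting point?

Scaling matrix:
[[4, 0], [0, 2]]
Result: (-2 × 4, 4 × 2) = (-8, 8)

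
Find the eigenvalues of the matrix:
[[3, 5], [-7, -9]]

Characteristic equation: det(A - λI) = 0
λ² - (trace)λ + (det) = 0
trace = 3 + -9 = -6, det = (3)(-9) - (5)(-7) = 8
λ² - (-6)λ + (8) = 0
λ = (-6 ± √((-6)² - 4·(8))) / 2 = (-6 ± √4) / 2
Solving: λ = -4, -2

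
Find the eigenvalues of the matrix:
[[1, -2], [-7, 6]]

Characteristic equation: det(A - λI) = 0
λ² - (trace)λ + (det) = 0
trace = 1 + 6 = 7, det = (1)(6) - (-2)(-7) = -8
λ² - (7)λ + (-8) = 0
λ = (7 ± √((7)² - 4·(-8))) / 2 = (7 ± √81) / 2
Solving: λ = -1, 8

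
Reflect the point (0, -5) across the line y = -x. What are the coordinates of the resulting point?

Reflection across line y = -x: (0, -5) → (5, 0)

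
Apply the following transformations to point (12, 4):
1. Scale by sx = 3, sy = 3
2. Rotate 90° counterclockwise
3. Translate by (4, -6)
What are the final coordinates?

Step 1: Scale → (36, 12)
Step 2: Rotate 90° → (-12, 36)
Step 3: Translate → (-8, 30)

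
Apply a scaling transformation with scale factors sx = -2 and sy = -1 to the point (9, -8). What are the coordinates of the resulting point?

Scaling matrix:
[[-2, 0], [0, -1]]
Result: (9 × -2, -8 × -1) = (-18, 8)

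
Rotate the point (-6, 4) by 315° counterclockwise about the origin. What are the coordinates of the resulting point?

Rotation matrix for 315°: [[cos 315°, -sin 315°], [sin 315°, cos 315°]] ≈ [[0.707107, 0.707107], [-0.707107, 0.707107]]
[[0.707107, 0.707107], [-0.707107, 0.707107]] × [-6, 4]ᵀ ≈ [-1.4142, 7.0711]ᵀ
Result: (-1.4142, 7.0711)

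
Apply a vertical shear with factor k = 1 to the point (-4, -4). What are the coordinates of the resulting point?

Shear matrix for vertical shear with factor k = 1:
[[1, 0], [1, 1]]
Result: (-4, -4) → (-4, -8)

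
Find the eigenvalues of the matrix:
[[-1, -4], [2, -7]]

Characteristic equation: det(A - λI) = 0
λ² - (trace)λ + (det) = 0
trace = -1 + -7 = -8, det = (-1)(-7) - (-4)(2) = 15
λ² - (-8)λ + (15) = 0
λ = (-8 ± √((-8)² - 4·(15))) / 2 = (-8 ± √4) / 2
Solving: λ = -5, -3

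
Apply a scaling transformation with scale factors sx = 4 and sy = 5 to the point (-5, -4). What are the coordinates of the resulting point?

Scaling matrix:
[[4, 0], [0, 5]]
Result: (-5 × 4, -4 × 5) = (-20, -20)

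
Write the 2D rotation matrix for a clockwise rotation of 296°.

Rotation matrix formula: [[cos θ, -sin θ], [sin θ, cos θ]]
A clockwise rotation by 296° is equivalent to a counterclockwise rotation by -296°.
For θ = -296°:
cos(-296°) = 0.4384
sin(-296°) = 0.8988
Result: [[0.4384, -0.8988], [0.8988, 0.4384]]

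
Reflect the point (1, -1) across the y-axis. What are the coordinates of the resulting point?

Reflection across y-axis: (1, -1) → (-1, -1)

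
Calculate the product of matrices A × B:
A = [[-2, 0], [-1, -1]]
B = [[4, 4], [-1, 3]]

Matrix multiplication:
C[0][0] = -2×4 + 0×-1 = -8
C[0][1] = -2×4 + 0×3 = -8
C[1][0] = -1×4 + -1×-1 = -3
C[1][1] = -1×4 + -1×3 = -7
Result: [[-8, -8], [-3, -7]]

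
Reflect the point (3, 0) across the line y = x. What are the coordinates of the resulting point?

Reflection across line y = x: (3, 0) → (0, 3)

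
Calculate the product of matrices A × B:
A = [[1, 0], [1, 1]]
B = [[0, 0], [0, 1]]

Matrix multiplication:
C[0][0] = 1×0 + 0×0 = 0
C[0][1] = 1×0 + 0×1 = 0
C[1][0] = 1×0 + 1×0 = 0
C[1][1] = 1×0 + 1×1 = 1
Result: [[0, 0], [0, 1]]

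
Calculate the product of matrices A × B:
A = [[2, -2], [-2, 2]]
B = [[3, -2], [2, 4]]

Matrix multiplication:
C[0][0] = 2×3 + -2×2 = 2
C[0][1] = 2×-2 + -2×4 = -12
C[1][0] = -2×3 + 2×2 = -2
C[1][1] = -2×-2 + 2×4 = 12
Result: [[2, -12], [-2, 12]]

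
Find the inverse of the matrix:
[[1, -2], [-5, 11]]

For [[a,b],[c,d]], inverse = (1/det)·[[d,-b],[-c,a]]
det = (1)(11) - (-2)(-5) = 11 - 10 = 1
Inverse = [[11, 2], [5, 1]]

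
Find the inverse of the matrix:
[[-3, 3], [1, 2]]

For [[a,b],[c,d]], inverse = (1/det)·[[d,-b],[-c,a]]
det = (-3)(2) - (3)(1) = -6 - 3 = -9
Inverse = (1/-9)·[[2, -3], [-1, -3]]
= [[-2/9, 1/3], [1/9, 1/3]]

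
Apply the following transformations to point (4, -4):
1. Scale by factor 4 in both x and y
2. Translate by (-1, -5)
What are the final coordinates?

Step 1: Scale (4, -4) by 4 → (16, -16)
Step 2: Translate by (-1, -5) → (15, -21)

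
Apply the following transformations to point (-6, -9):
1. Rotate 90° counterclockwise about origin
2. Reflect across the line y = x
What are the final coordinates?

Step 1: Rotate 90° → (9, -6)
Step 2: Reflect across line y = x → (-6, 9)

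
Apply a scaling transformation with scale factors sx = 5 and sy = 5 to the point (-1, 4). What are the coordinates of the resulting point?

Scaling matrix:
[[5, 0], [0, 5]]
Result: (-1 × 5, 4 × 5) = (-5, 20)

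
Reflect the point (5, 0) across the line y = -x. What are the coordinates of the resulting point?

Reflection across line y = -x: (5, 0) → (0, -5)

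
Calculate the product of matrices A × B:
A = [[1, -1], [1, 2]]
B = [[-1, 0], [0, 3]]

Matrix multiplication:
C[0][0] = 1×-1 + -1×0 = -1
C[0][1] = 1×0 + -1×3 = -3
C[1][0] = 1×-1 + 2×0 = -1
C[1][1] = 1×0 + 2×3 = 6
Result: [[-1, -3], [-1, 6]]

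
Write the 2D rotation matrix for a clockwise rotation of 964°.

Rotation matrix formula: [[cos θ, -sin θ], [sin θ, cos θ]]
A clockwise rotation by 964° is equivalent to a counterclockwise rotation by -964°.
For θ = -964°:
cos(-964°) = -0.4384
sin(-964°) = 0.8988
Result: [[-0.4384, -0.8988], [0.8988, -0.4384]]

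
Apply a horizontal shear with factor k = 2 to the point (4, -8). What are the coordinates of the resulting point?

Shear matrix for horizontal shear with factor k = 2:
[[1, 2], [0, 1]]
Result: (4, -8) → (-12, -8)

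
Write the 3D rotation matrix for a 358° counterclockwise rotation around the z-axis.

Rotation matrix for counterclockwise 358° around z-axis:
cos(358°) = 0.9994, sin(358°) = -0.0349
Result: [[0.9994, 0.0349, 0], [-0.0349, 0.9994, 0], [0, 0, 1]]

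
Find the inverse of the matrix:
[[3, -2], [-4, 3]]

For [[a,b],[c,d]], inverse = (1/det)·[[d,-b],[-c,a]]
det = (3)(3) - (-2)(-4) = 9 - 8 = 1
Inverse = [[3, 2], [4, 3]]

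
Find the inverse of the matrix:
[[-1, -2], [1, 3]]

For [[a,b],[c,d]], inverse = (1/det)·[[d,-b],[-c,a]]
det = (-1)(3) - (-2)(1) = -3 - -2 = -1
Inverse = (1/-1)·[[3, 2], [-1, -1]]
= [[-3, -2], [1, 1]]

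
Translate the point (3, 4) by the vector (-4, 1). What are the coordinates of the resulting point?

Translation by (-4, 1) (homogeneous matrix [[1, 0, -4], [0, 1, 1], [0, 0, 1]]):
x' = 3 + -4 = -1
y' = 4 + 1 = 5
Result: (-1, 5)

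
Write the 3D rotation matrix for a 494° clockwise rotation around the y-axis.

Rotation matrix for clockwise 494° around y-axis:
A clockwise rotation by 494° is a counterclockwise rotation by -494°.
cos(-494°) = -0.6947, sin(-494°) = -0.7193
Result: [[-0.6947, 0, -0.7193], [0, 1, 0], [0.7193, 0, -0.6947]]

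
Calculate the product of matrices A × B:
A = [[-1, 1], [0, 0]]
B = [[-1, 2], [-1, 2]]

Matrix multiplication:
C[0][0] = -1×-1 + 1×-1 = 0
C[0][1] = -1×2 + 1×2 = 0
C[1][0] = 0×-1 + 0×-1 = 0
C[1][1] = 0×2 + 0×2 = 0
Result: [[0, 0], [0, 0]]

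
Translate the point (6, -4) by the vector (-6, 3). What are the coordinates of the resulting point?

Translation by (-6, 3) (homogeneous matrix [[1, 0, -6], [0, 1, 3], [0, 0, 1]]):
x' = 6 + -6 = 0
y' = -4 + 3 = -1
Result: (0, -1)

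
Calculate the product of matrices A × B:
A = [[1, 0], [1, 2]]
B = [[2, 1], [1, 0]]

Matrix multiplication:
C[0][0] = 1×2 + 0×1 = 2
C[0][1] = 1×1 + 0×0 = 1
C[1][0] = 1×2 + 2×1 = 4
C[1][1] = 1×1 + 2×0 = 1
Result: [[2, 1], [4, 1]]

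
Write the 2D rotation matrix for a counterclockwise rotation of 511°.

Rotation matrix formula: [[cos θ, -sin θ], [sin θ, cos θ]]
For θ = 511°:
cos(511°) = -0.8746
sin(511°) = 0.4848
Result: [[-0.8746, -0.4848], [0.4848, -0.8746]]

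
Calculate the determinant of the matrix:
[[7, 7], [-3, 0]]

For a 2×2 matrix [[a, b], [c, d]], det = ad - bc
det = (7)(0) - (7)(-3) = 0 - -21 = 21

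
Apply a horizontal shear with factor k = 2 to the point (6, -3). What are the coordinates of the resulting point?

Shear matrix for horizontal shear with factor k = 2:
[[1, 2], [0, 1]]
Result: (6, -3) → (0, -3)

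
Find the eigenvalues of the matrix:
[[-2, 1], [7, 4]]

Characteristic equation: det(A - λI) = 0
λ² - (trace)λ + (det) = 0
trace = -2 + 4 = 2, det = (-2)(4) - (1)(7) = -15
λ² - (2)λ + (-15) = 0
λ = (2 ± √((2)² - 4·(-15))) / 2 = (2 ± √64) / 2
Solving: λ = -3, 5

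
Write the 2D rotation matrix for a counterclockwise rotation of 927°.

Rotation matrix formula: [[cos θ, -sin θ], [sin θ, cos θ]]
For θ = 927°:
cos(927°) = -0.8910
sin(927°) = -0.4540
Result: [[-0.8910, 0.4540], [-0.4540, -0.8910]]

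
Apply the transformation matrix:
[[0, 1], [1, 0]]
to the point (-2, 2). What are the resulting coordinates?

Matrix multiplication:
[[0, 1], [1, 0]] × [-2, 2]ᵀ
= [(0)(-2) + (1)(2), (1)(-2) + (0)(2)]ᵀ
= [2, -2]ᵀ
Result: (2, -2)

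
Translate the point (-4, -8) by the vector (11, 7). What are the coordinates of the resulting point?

Translation by (11, 7) (homogeneous matrix [[1, 0, 11], [0, 1, 7], [0, 0, 1]]):
x' = -4 + 11 = 7
y' = -8 + 7 = -1
Result: (7, -1)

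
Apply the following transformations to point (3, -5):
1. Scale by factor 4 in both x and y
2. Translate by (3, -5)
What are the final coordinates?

Step 1: Scale (3, -5) by 4 → (12, -20)
Step 2: Translate by (3, -5) → (15, -25)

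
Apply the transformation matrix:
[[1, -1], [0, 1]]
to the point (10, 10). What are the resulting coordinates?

Matrix multiplication:
[[1, -1], [0, 1]] × [10, 10]ᵀ
= [(1)(10) + (-1)(10), (0)(10) + (1)(10)]ᵀ
= [0, 10]ᵀ
Result: (0, 10)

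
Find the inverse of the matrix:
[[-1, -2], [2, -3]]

For [[a,b],[c,d]], inverse = (1/det)·[[d,-b],[-c,a]]
det = (-1)(-3) - (-2)(2) = 3 - -4 = 7
Inverse = (1/7)·[[-3, 2], [-2, -1]]
= [[-3/7, 2/7], [-2/7, -1/7]]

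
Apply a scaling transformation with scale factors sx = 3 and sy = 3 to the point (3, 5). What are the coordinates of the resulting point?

Scaling matrix:
[[3, 0], [0, 3]]
Result: (3 × 3, 5 × 3) = (9, 15)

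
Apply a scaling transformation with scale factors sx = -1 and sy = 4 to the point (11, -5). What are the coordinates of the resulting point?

Scaling matrix:
[[-1, 0], [0, 4]]
Result: (11 × -1, -5 × 4) = (-11, -20)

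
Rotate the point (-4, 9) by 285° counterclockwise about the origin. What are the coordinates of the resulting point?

Rotation matrix for 285°: [[cos 285°, -sin 285°], [sin 285°, cos 285°]] ≈ [[0.258819, 0.965926], [-0.965926, 0.258819]]
[[0.258819, 0.965926], [-0.965926, 0.258819]] × [-4, 9]ᵀ ≈ [7.6581, 6.1931]ᵀ
Result: (7.6581, 6.1931)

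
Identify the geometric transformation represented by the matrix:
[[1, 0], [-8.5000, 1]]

This matrix represents: vertical shear with factor -8.5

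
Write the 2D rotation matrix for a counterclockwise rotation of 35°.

Rotation matrix formula: [[cos θ, -sin θ], [sin θ, cos θ]]
For θ = 35°:
cos(35°) = 0.8192
sin(35°) = 0.5736
Result: [[0.8192, -0.5736], [0.5736, 0.8192]]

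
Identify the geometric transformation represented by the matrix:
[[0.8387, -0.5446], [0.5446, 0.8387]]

This matrix represents: rotation by 33° counterclockwise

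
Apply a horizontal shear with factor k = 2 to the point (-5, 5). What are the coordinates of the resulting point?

Shear matrix for horizontal shear with factor k = 2:
[[1, 2], [0, 1]]
Result: (-5, 5) → (5, 5)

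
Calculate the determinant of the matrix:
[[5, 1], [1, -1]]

For a 2×2 matrix [[a, b], [c, d]], det = ad - bc
det = (5)(-1) - (1)(1) = -5 - 1 = -6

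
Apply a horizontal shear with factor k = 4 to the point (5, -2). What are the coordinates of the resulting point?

Shear matrix for horizontal shear with factor k = 4:
[[1, 4], [0, 1]]
Result: (5, -2) → (-3, -2)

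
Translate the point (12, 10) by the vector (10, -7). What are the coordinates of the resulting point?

Translation by (10, -7) (homogeneous matrix [[1, 0, 10], [0, 1, -7], [0, 0, 1]]):
x' = 12 + 10 = 22
y' = 10 + -7 = 3
Result: (22, 3)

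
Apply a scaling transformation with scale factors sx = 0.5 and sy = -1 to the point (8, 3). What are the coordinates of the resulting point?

Scaling matrix:
[[0.50, 0], [0, -1]]
Result: (8 × 0.5, 3 × -1) = (4, -3)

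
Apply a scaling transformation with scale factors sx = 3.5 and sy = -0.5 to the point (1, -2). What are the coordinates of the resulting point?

Scaling matrix:
[[3.50, 0], [0, -0.50]]
Result: (1 × 3.5, -2 × -0.5) = (3.5, 1)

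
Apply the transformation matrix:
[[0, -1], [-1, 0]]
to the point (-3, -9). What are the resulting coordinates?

Matrix multiplication:
[[0, -1], [-1, 0]] × [-3, -9]ᵀ
= [(0)(-3) + (-1)(-9), (-1)(-3) + (0)(-9)]ᵀ
= [9, 3]ᵀ
Result: (9, 3)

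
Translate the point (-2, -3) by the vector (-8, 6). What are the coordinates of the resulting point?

Translation by (-8, 6) (homogeneous matrix [[1, 0, -8], [0, 1, 6], [0, 0, 1]]):
x' = -2 + -8 = -10
y' = -3 + 6 = 3
Result: (-10, 3)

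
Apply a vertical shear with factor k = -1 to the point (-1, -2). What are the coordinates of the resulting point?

Shear matrix for vertical shear with factor k = -1:
[[1, 0], [-1, 1]]
Result: (-1, -2) → (-1, -1)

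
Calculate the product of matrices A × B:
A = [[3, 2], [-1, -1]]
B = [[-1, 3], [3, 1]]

Matrix multiplication:
C[0][0] = 3×-1 + 2×3 = 3
C[0][1] = 3×3 + 2×1 = 11
C[1][0] = -1×-1 + -1×3 = -2
C[1][1] = -1×3 + -1×1 = -4
Result: [[3, 11], [-2, -4]]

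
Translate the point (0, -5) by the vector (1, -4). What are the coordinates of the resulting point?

Translation by (1, -4) (homogeneous matrix [[1, 0, 1], [0, 1, -4], [0, 0, 1]]):
x' = 0 + 1 = 1
y' = -5 + -4 = -9
Result: (1, -9)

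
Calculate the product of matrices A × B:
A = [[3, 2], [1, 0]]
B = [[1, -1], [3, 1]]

Matrix multiplication:
C[0][0] = 3×1 + 2×3 = 9
C[0][1] = 3×-1 + 2×1 = -1
C[1][0] = 1×1 + 0×3 = 1
C[1][1] = 1×-1 + 0×1 = -1
Result: [[9, -1], [1, -1]]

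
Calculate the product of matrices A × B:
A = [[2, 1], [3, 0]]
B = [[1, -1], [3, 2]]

Matrix multiplication:
C[0][0] = 2×1 + 1×3 = 5
C[0][1] = 2×-1 + 1×2 = 0
C[1][0] = 3×1 + 0×3 = 3
C[1][1] = 3×-1 + 0×2 = -3
Result: [[5, 0], [3, -3]]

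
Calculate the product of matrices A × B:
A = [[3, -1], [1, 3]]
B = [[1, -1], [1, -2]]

Matrix multiplication:
C[0][0] = 3×1 + -1×1 = 2
C[0][1] = 3×-1 + -1×-2 = -1
C[1][0] = 1×1 + 3×1 = 4
C[1][1] = 1×-1 + 3×-2 = -7
Result: [[2, -1], [4, -7]]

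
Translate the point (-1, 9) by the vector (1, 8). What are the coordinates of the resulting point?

Translation by (1, 8) (homogeneous matrix [[1, 0, 1], [0, 1, 8], [0, 0, 1]]):
x' = -1 + 1 = 0
y' = 9 + 8 = 17
Result: (0, 17)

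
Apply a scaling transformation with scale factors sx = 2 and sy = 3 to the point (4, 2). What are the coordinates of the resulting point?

Scaling matrix:
[[2, 0], [0, 3]]
Result: (4 × 2, 2 × 3) = (8, 6)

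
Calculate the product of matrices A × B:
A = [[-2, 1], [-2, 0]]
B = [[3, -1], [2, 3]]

Matrix multiplication:
C[0][0] = -2×3 + 1×2 = -4
C[0][1] = -2×-1 + 1×3 = 5
C[1][0] = -2×3 + 0×2 = -6
C[1][1] = -2×-1 + 0×3 = 2
Result: [[-4, 5], [-6, 2]]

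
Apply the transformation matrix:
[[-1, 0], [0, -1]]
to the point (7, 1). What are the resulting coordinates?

Matrix multiplication:
[[-1, 0], [0, -1]] × [7, 1]ᵀ
= [(-1)(7) + (0)(1), (0)(7) + (-1)(1)]ᵀ
= [-7, -1]ᵀ
Result: (-7, -1)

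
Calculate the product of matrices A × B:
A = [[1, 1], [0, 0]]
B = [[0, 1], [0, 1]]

Matrix multiplication:
C[0][0] = 1×0 + 1×0 = 0
C[0][1] = 1×1 + 1×1 = 2
C[1][0] = 0×0 + 0×0 = 0
C[1][1] = 0×1 + 0×1 = 0
Result: [[0, 2], [0, 0]]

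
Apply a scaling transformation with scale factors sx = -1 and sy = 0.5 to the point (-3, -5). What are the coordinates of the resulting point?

Scaling matrix:
[[-1, 0], [0, 0.50]]
Result: (-3 × -1, -5 × 0.5) = (3, -2.5)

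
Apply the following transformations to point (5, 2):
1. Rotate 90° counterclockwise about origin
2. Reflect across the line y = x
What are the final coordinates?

Step 1: Rotate 90° → (-2, 5)
Step 2: Reflect across line y = x → (5, -2)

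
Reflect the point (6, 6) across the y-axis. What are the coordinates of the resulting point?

Reflection across y-axis: (6, 6) → (-6, 6)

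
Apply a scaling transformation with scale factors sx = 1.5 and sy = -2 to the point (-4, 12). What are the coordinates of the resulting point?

Scaling matrix:
[[1.50, 0], [0, -2]]
Result: (-4 × 1.5, 12 × -2) = (-6, -24)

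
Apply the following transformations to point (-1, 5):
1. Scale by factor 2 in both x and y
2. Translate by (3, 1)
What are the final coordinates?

Step 1: Scale (-1, 5) by 2 → (-2, 10)
Step 2: Translate by (3, 1) → (1, 11)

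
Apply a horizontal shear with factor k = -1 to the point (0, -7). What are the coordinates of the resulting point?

Shear matrix for horizontal shear with factor k = -1:
[[1, -1], [0, 1]]
Result: (0, -7) → (7, -7)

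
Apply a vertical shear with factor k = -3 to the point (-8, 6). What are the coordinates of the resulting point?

Shear matrix for vertical shear with factor k = -3:
[[1, 0], [-3, 1]]
Result: (-8, 6) → (-8, 30)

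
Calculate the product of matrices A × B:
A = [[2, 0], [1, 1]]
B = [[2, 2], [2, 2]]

Matrix multiplication:
C[0][0] = 2×2 + 0×2 = 4
C[0][1] = 2×2 + 0×2 = 4
C[1][0] = 1×2 + 1×2 = 4
C[1][1] = 1×2 + 1×2 = 4
Result: [[4, 4], [4, 4]]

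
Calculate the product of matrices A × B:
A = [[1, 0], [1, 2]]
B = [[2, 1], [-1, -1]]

Matrix multiplication:
C[0][0] = 1×2 + 0×-1 = 2
C[0][1] = 1×1 + 0×-1 = 1
C[1][0] = 1×2 + 2×-1 = 0
C[1][1] = 1×1 + 2×-1 = -1
Result: [[2, 1], [0, -1]]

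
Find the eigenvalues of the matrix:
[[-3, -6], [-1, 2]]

Characteristic equation: det(A - λI) = 0
λ² - (trace)λ + (det) = 0
trace = -3 + 2 = -1, det = (-3)(2) - (-6)(-1) = -12
λ² - (-1)λ + (-12) = 0
λ = (-1 ± √((-1)² - 4·(-12))) / 2 = (-1 ± √49) / 2
Solving: λ = -4, 3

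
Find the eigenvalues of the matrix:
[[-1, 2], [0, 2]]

Characteristic equation: det(A - λI) = 0
λ² - (trace)λ + (det) = 0
trace = -1 + 2 = 1, det = (-1)(2) - (2)(0) = -2
λ² - (1)λ + (-2) = 0
λ = (1 ± √((1)² - 4·(-2))) / 2 = (1 ± √9) / 2
Solving: λ = -1, 2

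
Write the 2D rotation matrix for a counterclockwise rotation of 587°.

Rotation matrix formula: [[cos θ, -sin θ], [sin θ, cos θ]]
For θ = 587°:
cos(587°) = -0.6820
sin(587°) = -0.7314
Result: [[-0.6820, 0.7314], [-0.7314, -0.6820]]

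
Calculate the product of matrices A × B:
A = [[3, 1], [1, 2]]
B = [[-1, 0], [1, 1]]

Matrix multiplication:
C[0][0] = 3×-1 + 1×1 = -2
C[0][1] = 3×0 + 1×1 = 1
C[1][0] = 1×-1 + 2×1 = 1
C[1][1] = 1×0 + 2×1 = 2
Result: [[-2, 1], [1, 2]]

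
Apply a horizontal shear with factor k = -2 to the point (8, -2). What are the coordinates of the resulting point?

Shear matrix for horizontal shear with factor k = -2:
[[1, -2], [0, 1]]
Result: (8, -2) → (12, -2)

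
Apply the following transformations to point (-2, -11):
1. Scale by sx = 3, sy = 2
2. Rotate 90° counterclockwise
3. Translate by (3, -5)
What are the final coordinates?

Step 1: Scale → (-6, -22)
Step 2: Rotate 90° → (22, -6)
Step 3: Translate → (25, -11)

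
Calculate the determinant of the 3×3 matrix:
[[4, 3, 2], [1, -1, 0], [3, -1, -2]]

Expansion along first row:
det = 4·det([[-1,0],[-1,-2]]) - 3·det([[1,0],[3,-2]]) + 2·det([[1,-1],[3,-1]])
    = 4·(-1·-2 - 0·-1) - 3·(1·-2 - 0·3) + 2·(1·-1 - -1·3)
    = 4·2 - 3·-2 + 2·2
    = 8 + 6 + 4 = 18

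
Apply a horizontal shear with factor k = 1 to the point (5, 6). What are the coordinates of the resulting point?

Shear matrix for horizontal shear with factor k = 1:
[[1, 1], [0, 1]]
Result: (5, 6) → (11, 6)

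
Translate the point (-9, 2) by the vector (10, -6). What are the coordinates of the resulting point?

Translation by (10, -6) (homogeneous matrix [[1, 0, 10], [0, 1, -6], [0, 0, 1]]):
x' = -9 + 10 = 1
y' = 2 + -6 = -4
Result: (1, -4)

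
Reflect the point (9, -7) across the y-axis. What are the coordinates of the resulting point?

Reflection across y-axis: (9, -7) → (-9, -7)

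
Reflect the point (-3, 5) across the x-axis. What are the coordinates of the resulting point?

Reflection across x-axis: (-3, 5) → (-3, -5)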